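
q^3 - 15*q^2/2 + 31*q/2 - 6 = (q - 4)*(q - 3)*(q - 1/2)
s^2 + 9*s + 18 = (s + 3)*(s + 6)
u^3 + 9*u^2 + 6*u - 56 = (u - 2)*(u + 4)*(u + 7)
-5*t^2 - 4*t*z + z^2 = (-5*t + z)*(t + z)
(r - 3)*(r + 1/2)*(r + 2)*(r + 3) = r^4 + 5*r^3/2 - 8*r^2 - 45*r/2 - 9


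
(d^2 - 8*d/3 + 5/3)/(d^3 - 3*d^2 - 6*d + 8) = (d - 5/3)/(d^2 - 2*d - 8)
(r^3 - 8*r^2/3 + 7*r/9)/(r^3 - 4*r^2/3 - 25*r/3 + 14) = r*(3*r - 1)/(3*(r^2 + r - 6))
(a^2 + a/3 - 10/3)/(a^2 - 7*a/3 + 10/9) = 3*(a + 2)/(3*a - 2)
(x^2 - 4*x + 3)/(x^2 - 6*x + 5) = (x - 3)/(x - 5)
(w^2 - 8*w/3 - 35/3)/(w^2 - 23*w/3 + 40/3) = (3*w + 7)/(3*w - 8)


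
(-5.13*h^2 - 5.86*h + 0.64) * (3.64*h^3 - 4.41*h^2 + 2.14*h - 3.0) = -18.6732*h^5 + 1.2929*h^4 + 17.194*h^3 + 0.0271999999999988*h^2 + 18.9496*h - 1.92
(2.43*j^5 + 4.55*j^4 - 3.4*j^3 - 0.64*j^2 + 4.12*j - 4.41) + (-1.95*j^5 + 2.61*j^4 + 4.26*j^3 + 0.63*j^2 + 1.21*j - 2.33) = 0.48*j^5 + 7.16*j^4 + 0.86*j^3 - 0.01*j^2 + 5.33*j - 6.74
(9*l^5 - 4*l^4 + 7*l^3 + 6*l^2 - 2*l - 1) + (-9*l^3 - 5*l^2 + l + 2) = 9*l^5 - 4*l^4 - 2*l^3 + l^2 - l + 1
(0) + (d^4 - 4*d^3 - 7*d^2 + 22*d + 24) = d^4 - 4*d^3 - 7*d^2 + 22*d + 24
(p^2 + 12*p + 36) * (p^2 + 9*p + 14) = p^4 + 21*p^3 + 158*p^2 + 492*p + 504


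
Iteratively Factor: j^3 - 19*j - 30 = (j + 3)*(j^2 - 3*j - 10) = (j - 5)*(j + 3)*(j + 2)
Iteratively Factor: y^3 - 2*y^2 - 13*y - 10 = (y - 5)*(y^2 + 3*y + 2) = (y - 5)*(y + 2)*(y + 1)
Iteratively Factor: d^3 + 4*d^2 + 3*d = (d)*(d^2 + 4*d + 3) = d*(d + 3)*(d + 1)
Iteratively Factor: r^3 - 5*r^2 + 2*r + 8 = (r - 4)*(r^2 - r - 2) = (r - 4)*(r + 1)*(r - 2)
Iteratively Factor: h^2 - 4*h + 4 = (h - 2)*(h - 2)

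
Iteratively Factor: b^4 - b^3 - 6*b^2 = (b)*(b^3 - b^2 - 6*b) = b*(b + 2)*(b^2 - 3*b) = b^2*(b + 2)*(b - 3)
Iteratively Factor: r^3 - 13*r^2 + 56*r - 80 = (r - 4)*(r^2 - 9*r + 20) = (r - 5)*(r - 4)*(r - 4)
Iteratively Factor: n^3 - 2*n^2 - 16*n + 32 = (n - 4)*(n^2 + 2*n - 8) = (n - 4)*(n + 4)*(n - 2)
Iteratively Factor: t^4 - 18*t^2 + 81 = (t + 3)*(t^3 - 3*t^2 - 9*t + 27) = (t + 3)^2*(t^2 - 6*t + 9) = (t - 3)*(t + 3)^2*(t - 3)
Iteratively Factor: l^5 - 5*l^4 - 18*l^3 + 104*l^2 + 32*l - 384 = (l - 4)*(l^4 - l^3 - 22*l^2 + 16*l + 96) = (l - 4)*(l + 2)*(l^3 - 3*l^2 - 16*l + 48) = (l - 4)*(l + 2)*(l + 4)*(l^2 - 7*l + 12) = (l - 4)^2*(l + 2)*(l + 4)*(l - 3)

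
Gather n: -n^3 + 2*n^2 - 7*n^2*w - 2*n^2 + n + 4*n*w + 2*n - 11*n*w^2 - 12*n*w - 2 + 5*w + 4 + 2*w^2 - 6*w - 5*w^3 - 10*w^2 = -n^3 - 7*n^2*w + n*(-11*w^2 - 8*w + 3) - 5*w^3 - 8*w^2 - w + 2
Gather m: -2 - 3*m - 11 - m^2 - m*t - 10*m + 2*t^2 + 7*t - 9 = -m^2 + m*(-t - 13) + 2*t^2 + 7*t - 22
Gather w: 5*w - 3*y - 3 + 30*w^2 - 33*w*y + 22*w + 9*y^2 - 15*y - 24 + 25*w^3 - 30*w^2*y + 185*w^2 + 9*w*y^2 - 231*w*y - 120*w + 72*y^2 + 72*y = 25*w^3 + w^2*(215 - 30*y) + w*(9*y^2 - 264*y - 93) + 81*y^2 + 54*y - 27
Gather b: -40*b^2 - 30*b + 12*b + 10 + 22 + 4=-40*b^2 - 18*b + 36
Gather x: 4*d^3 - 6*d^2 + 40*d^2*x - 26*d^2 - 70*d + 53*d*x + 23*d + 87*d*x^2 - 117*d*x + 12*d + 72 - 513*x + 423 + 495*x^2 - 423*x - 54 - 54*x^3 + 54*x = 4*d^3 - 32*d^2 - 35*d - 54*x^3 + x^2*(87*d + 495) + x*(40*d^2 - 64*d - 882) + 441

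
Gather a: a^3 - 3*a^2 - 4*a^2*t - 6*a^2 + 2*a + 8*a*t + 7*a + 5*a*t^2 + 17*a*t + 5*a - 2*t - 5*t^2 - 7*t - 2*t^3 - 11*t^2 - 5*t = a^3 + a^2*(-4*t - 9) + a*(5*t^2 + 25*t + 14) - 2*t^3 - 16*t^2 - 14*t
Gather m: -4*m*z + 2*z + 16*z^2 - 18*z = -4*m*z + 16*z^2 - 16*z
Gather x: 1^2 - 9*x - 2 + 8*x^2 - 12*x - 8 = 8*x^2 - 21*x - 9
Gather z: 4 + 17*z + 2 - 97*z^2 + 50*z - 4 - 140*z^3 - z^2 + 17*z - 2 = -140*z^3 - 98*z^2 + 84*z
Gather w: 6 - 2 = 4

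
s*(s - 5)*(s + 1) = s^3 - 4*s^2 - 5*s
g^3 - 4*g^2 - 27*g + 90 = (g - 6)*(g - 3)*(g + 5)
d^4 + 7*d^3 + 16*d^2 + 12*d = d*(d + 2)^2*(d + 3)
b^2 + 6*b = b*(b + 6)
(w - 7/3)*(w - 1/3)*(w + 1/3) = w^3 - 7*w^2/3 - w/9 + 7/27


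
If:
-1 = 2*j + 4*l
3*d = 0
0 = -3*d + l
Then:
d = 0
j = -1/2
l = 0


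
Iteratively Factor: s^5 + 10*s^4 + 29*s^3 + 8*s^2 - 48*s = (s + 4)*(s^4 + 6*s^3 + 5*s^2 - 12*s) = s*(s + 4)*(s^3 + 6*s^2 + 5*s - 12) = s*(s + 4)^2*(s^2 + 2*s - 3) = s*(s + 3)*(s + 4)^2*(s - 1)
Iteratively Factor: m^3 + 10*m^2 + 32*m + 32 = (m + 2)*(m^2 + 8*m + 16) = (m + 2)*(m + 4)*(m + 4)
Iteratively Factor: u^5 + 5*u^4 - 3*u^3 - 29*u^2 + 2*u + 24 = (u + 1)*(u^4 + 4*u^3 - 7*u^2 - 22*u + 24) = (u - 2)*(u + 1)*(u^3 + 6*u^2 + 5*u - 12) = (u - 2)*(u - 1)*(u + 1)*(u^2 + 7*u + 12) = (u - 2)*(u - 1)*(u + 1)*(u + 3)*(u + 4)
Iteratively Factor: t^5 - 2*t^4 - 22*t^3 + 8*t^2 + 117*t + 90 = (t + 2)*(t^4 - 4*t^3 - 14*t^2 + 36*t + 45) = (t + 1)*(t + 2)*(t^3 - 5*t^2 - 9*t + 45) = (t + 1)*(t + 2)*(t + 3)*(t^2 - 8*t + 15) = (t - 5)*(t + 1)*(t + 2)*(t + 3)*(t - 3)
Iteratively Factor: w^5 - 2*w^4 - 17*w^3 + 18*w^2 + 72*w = (w + 3)*(w^4 - 5*w^3 - 2*w^2 + 24*w) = (w - 3)*(w + 3)*(w^3 - 2*w^2 - 8*w) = (w - 4)*(w - 3)*(w + 3)*(w^2 + 2*w) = (w - 4)*(w - 3)*(w + 2)*(w + 3)*(w)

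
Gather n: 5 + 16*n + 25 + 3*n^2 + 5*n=3*n^2 + 21*n + 30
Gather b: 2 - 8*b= 2 - 8*b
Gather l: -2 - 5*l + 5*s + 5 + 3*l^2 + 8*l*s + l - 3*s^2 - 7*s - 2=3*l^2 + l*(8*s - 4) - 3*s^2 - 2*s + 1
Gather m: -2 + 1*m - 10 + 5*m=6*m - 12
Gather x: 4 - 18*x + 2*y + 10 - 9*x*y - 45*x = x*(-9*y - 63) + 2*y + 14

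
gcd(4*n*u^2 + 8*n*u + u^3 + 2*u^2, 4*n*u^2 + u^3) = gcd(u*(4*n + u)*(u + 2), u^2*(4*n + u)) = 4*n*u + u^2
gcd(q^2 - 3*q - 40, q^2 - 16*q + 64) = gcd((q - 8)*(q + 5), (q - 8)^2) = q - 8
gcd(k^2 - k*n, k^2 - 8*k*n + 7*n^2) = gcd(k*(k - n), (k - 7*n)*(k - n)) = k - n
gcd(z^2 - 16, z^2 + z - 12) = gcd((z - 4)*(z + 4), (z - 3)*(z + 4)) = z + 4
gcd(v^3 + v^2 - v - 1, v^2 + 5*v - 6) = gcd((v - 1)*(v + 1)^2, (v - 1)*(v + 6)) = v - 1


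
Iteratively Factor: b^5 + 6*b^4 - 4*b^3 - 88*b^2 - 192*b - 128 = (b + 2)*(b^4 + 4*b^3 - 12*b^2 - 64*b - 64) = (b + 2)^2*(b^3 + 2*b^2 - 16*b - 32) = (b - 4)*(b + 2)^2*(b^2 + 6*b + 8) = (b - 4)*(b + 2)^3*(b + 4)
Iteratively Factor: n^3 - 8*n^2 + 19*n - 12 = (n - 1)*(n^2 - 7*n + 12) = (n - 4)*(n - 1)*(n - 3)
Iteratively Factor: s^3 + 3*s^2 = (s)*(s^2 + 3*s) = s^2*(s + 3)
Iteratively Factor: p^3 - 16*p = (p + 4)*(p^2 - 4*p) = (p - 4)*(p + 4)*(p)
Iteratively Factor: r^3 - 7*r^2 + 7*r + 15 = (r - 3)*(r^2 - 4*r - 5) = (r - 3)*(r + 1)*(r - 5)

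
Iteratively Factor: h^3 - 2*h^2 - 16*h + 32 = (h + 4)*(h^2 - 6*h + 8) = (h - 2)*(h + 4)*(h - 4)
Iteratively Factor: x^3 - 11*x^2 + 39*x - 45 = (x - 3)*(x^2 - 8*x + 15) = (x - 5)*(x - 3)*(x - 3)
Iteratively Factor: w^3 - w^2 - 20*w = (w + 4)*(w^2 - 5*w) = (w - 5)*(w + 4)*(w)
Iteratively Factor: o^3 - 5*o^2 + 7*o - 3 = (o - 1)*(o^2 - 4*o + 3) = (o - 3)*(o - 1)*(o - 1)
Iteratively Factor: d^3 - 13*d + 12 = (d - 3)*(d^2 + 3*d - 4) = (d - 3)*(d - 1)*(d + 4)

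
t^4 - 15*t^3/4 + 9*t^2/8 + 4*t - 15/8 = (t - 3)*(t - 5/4)*(t - 1/2)*(t + 1)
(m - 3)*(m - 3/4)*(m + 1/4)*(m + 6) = m^4 + 5*m^3/2 - 315*m^2/16 + 135*m/16 + 27/8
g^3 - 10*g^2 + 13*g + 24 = (g - 8)*(g - 3)*(g + 1)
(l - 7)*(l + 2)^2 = l^3 - 3*l^2 - 24*l - 28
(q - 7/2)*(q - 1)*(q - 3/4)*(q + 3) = q^4 - 9*q^3/4 - 71*q^2/8 + 18*q - 63/8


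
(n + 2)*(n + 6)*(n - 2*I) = n^3 + 8*n^2 - 2*I*n^2 + 12*n - 16*I*n - 24*I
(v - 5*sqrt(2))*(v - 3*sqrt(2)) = v^2 - 8*sqrt(2)*v + 30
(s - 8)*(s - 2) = s^2 - 10*s + 16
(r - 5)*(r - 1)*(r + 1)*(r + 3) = r^4 - 2*r^3 - 16*r^2 + 2*r + 15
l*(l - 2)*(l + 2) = l^3 - 4*l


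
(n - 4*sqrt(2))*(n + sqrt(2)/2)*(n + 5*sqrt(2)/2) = n^3 - sqrt(2)*n^2 - 43*n/2 - 10*sqrt(2)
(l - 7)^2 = l^2 - 14*l + 49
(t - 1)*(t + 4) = t^2 + 3*t - 4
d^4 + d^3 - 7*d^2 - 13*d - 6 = (d - 3)*(d + 1)^2*(d + 2)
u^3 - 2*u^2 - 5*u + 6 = (u - 3)*(u - 1)*(u + 2)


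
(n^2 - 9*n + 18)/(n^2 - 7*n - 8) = (-n^2 + 9*n - 18)/(-n^2 + 7*n + 8)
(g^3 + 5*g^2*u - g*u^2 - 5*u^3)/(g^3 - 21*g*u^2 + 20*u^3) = (-g - u)/(-g + 4*u)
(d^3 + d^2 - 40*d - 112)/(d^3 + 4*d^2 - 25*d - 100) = (d^2 - 3*d - 28)/(d^2 - 25)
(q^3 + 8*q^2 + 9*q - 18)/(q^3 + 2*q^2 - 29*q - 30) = (q^2 + 2*q - 3)/(q^2 - 4*q - 5)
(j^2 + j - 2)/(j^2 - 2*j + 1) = (j + 2)/(j - 1)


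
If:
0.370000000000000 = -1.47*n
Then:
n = -0.25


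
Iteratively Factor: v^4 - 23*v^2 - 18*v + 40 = (v - 5)*(v^3 + 5*v^2 + 2*v - 8) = (v - 5)*(v + 4)*(v^2 + v - 2) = (v - 5)*(v + 2)*(v + 4)*(v - 1)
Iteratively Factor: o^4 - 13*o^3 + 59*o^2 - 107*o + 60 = (o - 3)*(o^3 - 10*o^2 + 29*o - 20) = (o - 3)*(o - 1)*(o^2 - 9*o + 20) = (o - 5)*(o - 3)*(o - 1)*(o - 4)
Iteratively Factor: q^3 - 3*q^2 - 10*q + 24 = (q + 3)*(q^2 - 6*q + 8) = (q - 4)*(q + 3)*(q - 2)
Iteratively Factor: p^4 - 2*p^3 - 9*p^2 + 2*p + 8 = (p - 1)*(p^3 - p^2 - 10*p - 8) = (p - 1)*(p + 2)*(p^2 - 3*p - 4) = (p - 1)*(p + 1)*(p + 2)*(p - 4)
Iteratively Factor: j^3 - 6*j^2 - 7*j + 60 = (j - 5)*(j^2 - j - 12) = (j - 5)*(j - 4)*(j + 3)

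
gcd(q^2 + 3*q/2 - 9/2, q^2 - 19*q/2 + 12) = q - 3/2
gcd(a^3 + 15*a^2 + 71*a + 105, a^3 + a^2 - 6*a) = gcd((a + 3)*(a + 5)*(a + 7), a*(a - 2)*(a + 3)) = a + 3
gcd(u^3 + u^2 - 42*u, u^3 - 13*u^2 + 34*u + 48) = u - 6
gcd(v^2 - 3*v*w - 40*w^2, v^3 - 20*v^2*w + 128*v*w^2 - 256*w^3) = v - 8*w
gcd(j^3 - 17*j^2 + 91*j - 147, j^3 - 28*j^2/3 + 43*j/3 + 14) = j^2 - 10*j + 21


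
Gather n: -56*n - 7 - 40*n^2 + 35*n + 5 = -40*n^2 - 21*n - 2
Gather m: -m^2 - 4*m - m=-m^2 - 5*m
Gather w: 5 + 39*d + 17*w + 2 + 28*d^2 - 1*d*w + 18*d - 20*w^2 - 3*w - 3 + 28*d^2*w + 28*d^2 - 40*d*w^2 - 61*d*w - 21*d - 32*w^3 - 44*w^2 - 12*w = 56*d^2 + 36*d - 32*w^3 + w^2*(-40*d - 64) + w*(28*d^2 - 62*d + 2) + 4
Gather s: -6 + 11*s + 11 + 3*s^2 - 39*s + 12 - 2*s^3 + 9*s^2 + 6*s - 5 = -2*s^3 + 12*s^2 - 22*s + 12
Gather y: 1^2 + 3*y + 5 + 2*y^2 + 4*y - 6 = 2*y^2 + 7*y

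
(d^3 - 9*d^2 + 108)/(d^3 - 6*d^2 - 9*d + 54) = (d - 6)/(d - 3)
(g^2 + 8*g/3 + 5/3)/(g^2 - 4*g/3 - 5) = (g + 1)/(g - 3)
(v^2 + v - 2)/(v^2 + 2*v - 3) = (v + 2)/(v + 3)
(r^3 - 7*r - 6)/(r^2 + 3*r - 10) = (r^3 - 7*r - 6)/(r^2 + 3*r - 10)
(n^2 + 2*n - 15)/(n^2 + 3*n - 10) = (n - 3)/(n - 2)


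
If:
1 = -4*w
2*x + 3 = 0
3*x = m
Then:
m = -9/2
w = -1/4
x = -3/2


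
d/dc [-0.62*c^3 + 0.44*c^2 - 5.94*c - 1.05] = -1.86*c^2 + 0.88*c - 5.94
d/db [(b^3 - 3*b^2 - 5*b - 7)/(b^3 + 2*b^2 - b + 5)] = (5*b^4 + 8*b^3 + 49*b^2 - 2*b - 32)/(b^6 + 4*b^5 + 2*b^4 + 6*b^3 + 21*b^2 - 10*b + 25)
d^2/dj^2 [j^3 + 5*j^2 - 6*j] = 6*j + 10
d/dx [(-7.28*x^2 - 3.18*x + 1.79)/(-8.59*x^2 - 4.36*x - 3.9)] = (4.4246*x^2 + 87.5362*x + 20.2064)/(73.7881*x^4 + 74.9048*x^3 + 86.0116*x^2 + 34.008*x + 15.21)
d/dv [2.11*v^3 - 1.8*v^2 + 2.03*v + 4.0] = 6.33*v^2 - 3.6*v + 2.03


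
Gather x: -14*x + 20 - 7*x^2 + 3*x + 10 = -7*x^2 - 11*x + 30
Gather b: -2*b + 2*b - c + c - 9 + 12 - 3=0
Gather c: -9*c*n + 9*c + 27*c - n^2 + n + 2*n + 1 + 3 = c*(36 - 9*n) - n^2 + 3*n + 4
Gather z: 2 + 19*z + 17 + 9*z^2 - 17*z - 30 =9*z^2 + 2*z - 11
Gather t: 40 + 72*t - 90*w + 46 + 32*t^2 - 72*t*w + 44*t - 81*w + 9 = 32*t^2 + t*(116 - 72*w) - 171*w + 95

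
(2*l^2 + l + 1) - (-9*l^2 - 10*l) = 11*l^2 + 11*l + 1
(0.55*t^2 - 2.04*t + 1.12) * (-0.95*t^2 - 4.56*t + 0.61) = -0.5225*t^4 - 0.57*t^3 + 8.5739*t^2 - 6.3516*t + 0.6832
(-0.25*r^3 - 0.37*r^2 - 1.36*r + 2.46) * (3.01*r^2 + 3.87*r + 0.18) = -0.7525*r^5 - 2.0812*r^4 - 5.5705*r^3 + 2.0748*r^2 + 9.2754*r + 0.4428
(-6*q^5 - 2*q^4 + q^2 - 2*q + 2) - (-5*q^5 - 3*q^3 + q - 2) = -q^5 - 2*q^4 + 3*q^3 + q^2 - 3*q + 4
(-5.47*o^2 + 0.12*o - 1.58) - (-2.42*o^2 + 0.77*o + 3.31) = -3.05*o^2 - 0.65*o - 4.89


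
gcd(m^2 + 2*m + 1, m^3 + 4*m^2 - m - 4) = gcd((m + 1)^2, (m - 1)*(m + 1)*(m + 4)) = m + 1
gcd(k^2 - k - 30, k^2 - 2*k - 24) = k - 6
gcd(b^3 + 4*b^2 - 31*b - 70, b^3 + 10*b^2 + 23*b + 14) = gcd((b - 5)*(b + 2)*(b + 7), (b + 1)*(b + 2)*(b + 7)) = b^2 + 9*b + 14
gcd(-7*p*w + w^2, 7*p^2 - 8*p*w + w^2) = 7*p - w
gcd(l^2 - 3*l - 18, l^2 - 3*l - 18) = l^2 - 3*l - 18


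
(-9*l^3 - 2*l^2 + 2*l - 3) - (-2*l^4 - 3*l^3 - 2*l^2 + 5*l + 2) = 2*l^4 - 6*l^3 - 3*l - 5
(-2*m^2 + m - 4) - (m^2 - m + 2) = -3*m^2 + 2*m - 6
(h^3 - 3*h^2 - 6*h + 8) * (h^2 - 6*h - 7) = h^5 - 9*h^4 + 5*h^3 + 65*h^2 - 6*h - 56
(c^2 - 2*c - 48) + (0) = c^2 - 2*c - 48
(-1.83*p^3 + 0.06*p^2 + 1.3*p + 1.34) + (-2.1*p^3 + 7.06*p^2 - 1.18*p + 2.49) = -3.93*p^3 + 7.12*p^2 + 0.12*p + 3.83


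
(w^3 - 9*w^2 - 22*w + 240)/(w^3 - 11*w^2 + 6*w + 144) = (w + 5)/(w + 3)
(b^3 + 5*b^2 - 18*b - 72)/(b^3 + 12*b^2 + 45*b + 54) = (b - 4)/(b + 3)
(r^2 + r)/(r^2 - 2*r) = (r + 1)/(r - 2)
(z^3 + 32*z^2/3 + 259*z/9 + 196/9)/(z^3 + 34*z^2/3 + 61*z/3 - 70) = (9*z^2 + 33*z + 28)/(3*(3*z^2 + 13*z - 30))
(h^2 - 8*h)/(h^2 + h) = (h - 8)/(h + 1)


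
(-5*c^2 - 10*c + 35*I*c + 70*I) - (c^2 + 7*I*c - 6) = -6*c^2 - 10*c + 28*I*c + 6 + 70*I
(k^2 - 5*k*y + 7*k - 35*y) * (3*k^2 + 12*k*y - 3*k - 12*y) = 3*k^4 - 3*k^3*y + 18*k^3 - 60*k^2*y^2 - 18*k^2*y - 21*k^2 - 360*k*y^2 + 21*k*y + 420*y^2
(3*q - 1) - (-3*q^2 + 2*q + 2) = 3*q^2 + q - 3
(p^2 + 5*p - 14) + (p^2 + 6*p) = 2*p^2 + 11*p - 14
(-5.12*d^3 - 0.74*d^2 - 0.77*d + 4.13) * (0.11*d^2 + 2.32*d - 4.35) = -0.5632*d^5 - 11.9598*d^4 + 20.4705*d^3 + 1.8869*d^2 + 12.9311*d - 17.9655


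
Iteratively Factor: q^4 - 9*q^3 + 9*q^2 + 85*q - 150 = (q - 5)*(q^3 - 4*q^2 - 11*q + 30) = (q - 5)*(q + 3)*(q^2 - 7*q + 10) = (q - 5)^2*(q + 3)*(q - 2)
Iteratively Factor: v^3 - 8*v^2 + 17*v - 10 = (v - 1)*(v^2 - 7*v + 10) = (v - 5)*(v - 1)*(v - 2)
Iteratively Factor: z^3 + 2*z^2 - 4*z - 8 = (z + 2)*(z^2 - 4) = (z - 2)*(z + 2)*(z + 2)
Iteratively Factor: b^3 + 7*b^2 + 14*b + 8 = (b + 4)*(b^2 + 3*b + 2) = (b + 2)*(b + 4)*(b + 1)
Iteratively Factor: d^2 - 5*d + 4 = (d - 4)*(d - 1)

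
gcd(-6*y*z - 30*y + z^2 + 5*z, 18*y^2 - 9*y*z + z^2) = 6*y - z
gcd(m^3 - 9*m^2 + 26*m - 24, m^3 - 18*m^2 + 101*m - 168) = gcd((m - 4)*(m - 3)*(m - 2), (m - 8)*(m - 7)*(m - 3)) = m - 3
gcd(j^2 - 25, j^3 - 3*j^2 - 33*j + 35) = j + 5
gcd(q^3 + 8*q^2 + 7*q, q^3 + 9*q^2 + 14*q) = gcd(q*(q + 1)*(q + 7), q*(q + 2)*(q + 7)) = q^2 + 7*q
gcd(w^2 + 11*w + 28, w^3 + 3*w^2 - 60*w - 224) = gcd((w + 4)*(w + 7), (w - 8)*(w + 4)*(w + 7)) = w^2 + 11*w + 28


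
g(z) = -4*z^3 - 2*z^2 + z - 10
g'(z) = -12*z^2 - 4*z + 1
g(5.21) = -624.76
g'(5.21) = -345.57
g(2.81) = -111.73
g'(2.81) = -104.99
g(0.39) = -10.15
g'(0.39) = -2.39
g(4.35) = -372.75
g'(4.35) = -243.47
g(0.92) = -13.89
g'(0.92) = -12.84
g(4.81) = -496.60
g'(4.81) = -295.87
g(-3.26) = 104.07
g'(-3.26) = -113.49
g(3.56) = -212.26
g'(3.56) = -165.32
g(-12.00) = 6602.00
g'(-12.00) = -1679.00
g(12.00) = -7198.00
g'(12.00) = -1775.00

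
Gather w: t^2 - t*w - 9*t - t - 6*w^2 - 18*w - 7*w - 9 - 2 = t^2 - 10*t - 6*w^2 + w*(-t - 25) - 11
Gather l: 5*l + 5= 5*l + 5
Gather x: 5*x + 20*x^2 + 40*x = 20*x^2 + 45*x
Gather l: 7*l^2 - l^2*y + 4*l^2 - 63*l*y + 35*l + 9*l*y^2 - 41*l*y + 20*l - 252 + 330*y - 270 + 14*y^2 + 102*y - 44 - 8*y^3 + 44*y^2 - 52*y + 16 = l^2*(11 - y) + l*(9*y^2 - 104*y + 55) - 8*y^3 + 58*y^2 + 380*y - 550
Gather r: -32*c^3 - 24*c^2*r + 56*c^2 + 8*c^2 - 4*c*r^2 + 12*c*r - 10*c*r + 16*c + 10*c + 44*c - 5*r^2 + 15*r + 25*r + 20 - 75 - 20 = -32*c^3 + 64*c^2 + 70*c + r^2*(-4*c - 5) + r*(-24*c^2 + 2*c + 40) - 75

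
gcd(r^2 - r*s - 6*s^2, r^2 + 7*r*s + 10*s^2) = r + 2*s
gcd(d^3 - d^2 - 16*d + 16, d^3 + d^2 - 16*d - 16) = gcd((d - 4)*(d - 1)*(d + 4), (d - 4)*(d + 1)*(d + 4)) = d^2 - 16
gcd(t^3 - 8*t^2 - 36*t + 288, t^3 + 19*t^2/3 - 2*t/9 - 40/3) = t + 6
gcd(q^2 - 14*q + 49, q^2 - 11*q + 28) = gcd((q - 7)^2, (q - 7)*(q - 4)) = q - 7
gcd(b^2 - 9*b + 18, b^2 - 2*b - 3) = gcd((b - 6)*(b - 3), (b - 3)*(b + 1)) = b - 3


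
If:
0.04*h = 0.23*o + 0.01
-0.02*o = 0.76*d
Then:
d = -0.0263157894736842*o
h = 5.75*o + 0.25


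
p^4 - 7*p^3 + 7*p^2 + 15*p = p*(p - 5)*(p - 3)*(p + 1)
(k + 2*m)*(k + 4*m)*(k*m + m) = k^3*m + 6*k^2*m^2 + k^2*m + 8*k*m^3 + 6*k*m^2 + 8*m^3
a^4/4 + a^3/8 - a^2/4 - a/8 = a*(a/4 + 1/4)*(a - 1)*(a + 1/2)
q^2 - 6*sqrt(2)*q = q*(q - 6*sqrt(2))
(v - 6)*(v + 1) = v^2 - 5*v - 6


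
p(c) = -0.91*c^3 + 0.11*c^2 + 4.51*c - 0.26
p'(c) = -2.73*c^2 + 0.22*c + 4.51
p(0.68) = 2.57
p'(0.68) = 3.40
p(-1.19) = -3.94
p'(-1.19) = 0.38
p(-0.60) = -2.73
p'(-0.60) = 3.40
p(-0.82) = -3.38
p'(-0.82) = 2.49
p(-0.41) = -2.03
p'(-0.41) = 3.96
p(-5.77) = 152.19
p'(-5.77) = -87.65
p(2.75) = -5.95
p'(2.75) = -15.53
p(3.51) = -22.43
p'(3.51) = -28.35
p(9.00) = -614.15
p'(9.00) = -214.64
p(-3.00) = 11.77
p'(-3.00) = -20.72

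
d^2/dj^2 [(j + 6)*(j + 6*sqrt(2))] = 2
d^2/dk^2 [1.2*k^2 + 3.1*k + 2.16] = 2.40000000000000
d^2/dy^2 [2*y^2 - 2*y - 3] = 4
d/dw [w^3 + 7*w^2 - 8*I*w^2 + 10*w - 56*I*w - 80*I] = 3*w^2 + w*(14 - 16*I) + 10 - 56*I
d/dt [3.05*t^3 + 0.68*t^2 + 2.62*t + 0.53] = 9.15*t^2 + 1.36*t + 2.62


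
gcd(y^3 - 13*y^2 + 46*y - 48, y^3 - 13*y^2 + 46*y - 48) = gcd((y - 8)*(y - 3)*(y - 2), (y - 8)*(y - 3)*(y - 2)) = y^3 - 13*y^2 + 46*y - 48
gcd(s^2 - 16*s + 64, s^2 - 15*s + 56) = s - 8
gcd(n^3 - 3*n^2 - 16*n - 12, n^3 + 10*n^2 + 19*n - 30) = 1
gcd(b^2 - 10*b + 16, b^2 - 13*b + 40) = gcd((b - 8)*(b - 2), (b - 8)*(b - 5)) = b - 8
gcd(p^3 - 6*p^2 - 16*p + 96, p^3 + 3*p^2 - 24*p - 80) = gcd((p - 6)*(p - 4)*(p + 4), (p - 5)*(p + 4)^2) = p + 4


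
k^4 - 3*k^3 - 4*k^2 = k^2*(k - 4)*(k + 1)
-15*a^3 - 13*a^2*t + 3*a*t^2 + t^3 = (-3*a + t)*(a + t)*(5*a + t)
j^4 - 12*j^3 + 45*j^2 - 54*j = j*(j - 6)*(j - 3)^2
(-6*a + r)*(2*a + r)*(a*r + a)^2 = -12*a^4*r^2 - 24*a^4*r - 12*a^4 - 4*a^3*r^3 - 8*a^3*r^2 - 4*a^3*r + a^2*r^4 + 2*a^2*r^3 + a^2*r^2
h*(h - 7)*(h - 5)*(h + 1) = h^4 - 11*h^3 + 23*h^2 + 35*h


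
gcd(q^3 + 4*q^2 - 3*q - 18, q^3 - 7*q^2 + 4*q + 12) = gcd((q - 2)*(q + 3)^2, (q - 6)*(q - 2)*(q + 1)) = q - 2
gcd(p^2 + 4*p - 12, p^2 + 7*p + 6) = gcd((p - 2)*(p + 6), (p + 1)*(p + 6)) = p + 6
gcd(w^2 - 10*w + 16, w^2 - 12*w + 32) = w - 8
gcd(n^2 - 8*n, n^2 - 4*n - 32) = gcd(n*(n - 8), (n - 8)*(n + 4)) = n - 8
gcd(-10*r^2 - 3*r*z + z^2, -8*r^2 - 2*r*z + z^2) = 2*r + z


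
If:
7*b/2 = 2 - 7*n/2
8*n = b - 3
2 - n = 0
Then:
No Solution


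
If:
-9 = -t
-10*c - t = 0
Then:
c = -9/10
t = 9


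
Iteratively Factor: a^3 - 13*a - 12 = (a + 3)*(a^2 - 3*a - 4) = (a + 1)*(a + 3)*(a - 4)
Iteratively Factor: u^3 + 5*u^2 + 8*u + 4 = (u + 2)*(u^2 + 3*u + 2) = (u + 1)*(u + 2)*(u + 2)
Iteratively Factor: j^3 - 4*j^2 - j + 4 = (j - 1)*(j^2 - 3*j - 4) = (j - 4)*(j - 1)*(j + 1)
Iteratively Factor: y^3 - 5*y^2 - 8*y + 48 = (y - 4)*(y^2 - y - 12) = (y - 4)*(y + 3)*(y - 4)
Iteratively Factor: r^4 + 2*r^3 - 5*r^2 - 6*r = (r + 3)*(r^3 - r^2 - 2*r) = (r + 1)*(r + 3)*(r^2 - 2*r) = r*(r + 1)*(r + 3)*(r - 2)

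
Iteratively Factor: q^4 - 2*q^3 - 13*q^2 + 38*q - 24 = (q - 1)*(q^3 - q^2 - 14*q + 24) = (q - 1)*(q + 4)*(q^2 - 5*q + 6) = (q - 2)*(q - 1)*(q + 4)*(q - 3)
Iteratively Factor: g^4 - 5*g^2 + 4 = (g - 1)*(g^3 + g^2 - 4*g - 4) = (g - 1)*(g + 2)*(g^2 - g - 2) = (g - 2)*(g - 1)*(g + 2)*(g + 1)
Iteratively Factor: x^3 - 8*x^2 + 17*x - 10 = (x - 5)*(x^2 - 3*x + 2) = (x - 5)*(x - 1)*(x - 2)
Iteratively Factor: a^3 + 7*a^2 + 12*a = (a + 3)*(a^2 + 4*a) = (a + 3)*(a + 4)*(a)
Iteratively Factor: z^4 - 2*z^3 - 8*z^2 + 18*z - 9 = (z - 3)*(z^3 + z^2 - 5*z + 3) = (z - 3)*(z - 1)*(z^2 + 2*z - 3) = (z - 3)*(z - 1)*(z + 3)*(z - 1)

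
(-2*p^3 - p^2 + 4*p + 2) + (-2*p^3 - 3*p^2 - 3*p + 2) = -4*p^3 - 4*p^2 + p + 4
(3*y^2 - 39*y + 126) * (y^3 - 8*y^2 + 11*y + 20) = 3*y^5 - 63*y^4 + 471*y^3 - 1377*y^2 + 606*y + 2520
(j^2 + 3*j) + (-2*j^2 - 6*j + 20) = -j^2 - 3*j + 20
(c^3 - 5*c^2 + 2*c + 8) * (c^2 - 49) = c^5 - 5*c^4 - 47*c^3 + 253*c^2 - 98*c - 392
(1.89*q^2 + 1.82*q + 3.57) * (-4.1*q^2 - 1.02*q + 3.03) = -7.749*q^4 - 9.3898*q^3 - 10.7667*q^2 + 1.8732*q + 10.8171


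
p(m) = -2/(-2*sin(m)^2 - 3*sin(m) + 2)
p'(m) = -2*(4*sin(m)*cos(m) + 3*cos(m))/(-2*sin(m)^2 - 3*sin(m) + 2)^2 = -2*(4*sin(m) + 3)*cos(m)/(2*sin(m)^2 + 3*sin(m) - 2)^2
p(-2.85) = -0.74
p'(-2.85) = 0.49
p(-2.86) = -0.75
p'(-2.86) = 0.51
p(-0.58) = -0.66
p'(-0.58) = -0.15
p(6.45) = -1.38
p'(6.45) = -3.45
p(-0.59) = -0.66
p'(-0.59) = -0.14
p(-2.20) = -0.64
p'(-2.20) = -0.03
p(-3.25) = -1.21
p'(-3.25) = 2.50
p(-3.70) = 13.25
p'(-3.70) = 381.03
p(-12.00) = 10.78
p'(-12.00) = -252.30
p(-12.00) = 10.78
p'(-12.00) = -252.30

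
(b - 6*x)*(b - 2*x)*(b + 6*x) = b^3 - 2*b^2*x - 36*b*x^2 + 72*x^3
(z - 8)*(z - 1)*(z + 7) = z^3 - 2*z^2 - 55*z + 56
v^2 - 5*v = v*(v - 5)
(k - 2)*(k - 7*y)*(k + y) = k^3 - 6*k^2*y - 2*k^2 - 7*k*y^2 + 12*k*y + 14*y^2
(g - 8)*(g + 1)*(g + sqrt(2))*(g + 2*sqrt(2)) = g^4 - 7*g^3 + 3*sqrt(2)*g^3 - 21*sqrt(2)*g^2 - 4*g^2 - 24*sqrt(2)*g - 28*g - 32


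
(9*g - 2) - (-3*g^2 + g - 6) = 3*g^2 + 8*g + 4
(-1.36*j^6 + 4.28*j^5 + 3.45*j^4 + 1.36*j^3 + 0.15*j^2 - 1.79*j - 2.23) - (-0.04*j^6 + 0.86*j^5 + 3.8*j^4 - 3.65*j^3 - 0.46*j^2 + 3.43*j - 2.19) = -1.32*j^6 + 3.42*j^5 - 0.35*j^4 + 5.01*j^3 + 0.61*j^2 - 5.22*j - 0.04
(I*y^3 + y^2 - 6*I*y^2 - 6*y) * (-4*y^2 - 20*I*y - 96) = -4*I*y^5 + 16*y^4 + 24*I*y^4 - 96*y^3 - 116*I*y^3 - 96*y^2 + 696*I*y^2 + 576*y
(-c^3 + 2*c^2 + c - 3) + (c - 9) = -c^3 + 2*c^2 + 2*c - 12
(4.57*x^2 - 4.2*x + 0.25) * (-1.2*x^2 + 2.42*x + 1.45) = -5.484*x^4 + 16.0994*x^3 - 3.8375*x^2 - 5.485*x + 0.3625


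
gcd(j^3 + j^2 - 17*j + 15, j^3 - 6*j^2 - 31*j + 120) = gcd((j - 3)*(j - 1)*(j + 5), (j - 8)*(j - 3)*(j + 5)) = j^2 + 2*j - 15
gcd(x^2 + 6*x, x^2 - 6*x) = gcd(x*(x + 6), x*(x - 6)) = x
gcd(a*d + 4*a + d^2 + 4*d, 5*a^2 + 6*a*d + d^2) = a + d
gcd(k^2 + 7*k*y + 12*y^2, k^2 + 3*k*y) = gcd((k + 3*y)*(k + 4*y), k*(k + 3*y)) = k + 3*y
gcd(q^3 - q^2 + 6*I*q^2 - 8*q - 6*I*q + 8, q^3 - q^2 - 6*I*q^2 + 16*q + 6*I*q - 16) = q^2 + q*(-1 + 2*I) - 2*I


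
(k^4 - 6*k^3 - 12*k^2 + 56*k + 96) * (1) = k^4 - 6*k^3 - 12*k^2 + 56*k + 96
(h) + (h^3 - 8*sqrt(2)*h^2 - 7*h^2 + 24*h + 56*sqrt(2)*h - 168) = h^3 - 8*sqrt(2)*h^2 - 7*h^2 + 25*h + 56*sqrt(2)*h - 168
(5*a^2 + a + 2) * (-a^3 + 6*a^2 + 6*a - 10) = -5*a^5 + 29*a^4 + 34*a^3 - 32*a^2 + 2*a - 20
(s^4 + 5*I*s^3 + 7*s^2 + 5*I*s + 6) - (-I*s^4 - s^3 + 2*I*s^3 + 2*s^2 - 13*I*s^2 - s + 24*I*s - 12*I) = s^4 + I*s^4 + s^3 + 3*I*s^3 + 5*s^2 + 13*I*s^2 + s - 19*I*s + 6 + 12*I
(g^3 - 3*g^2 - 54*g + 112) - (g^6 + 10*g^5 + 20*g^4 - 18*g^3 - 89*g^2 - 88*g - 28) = -g^6 - 10*g^5 - 20*g^4 + 19*g^3 + 86*g^2 + 34*g + 140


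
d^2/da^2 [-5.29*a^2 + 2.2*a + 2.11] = -10.5800000000000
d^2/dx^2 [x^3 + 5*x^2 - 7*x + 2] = 6*x + 10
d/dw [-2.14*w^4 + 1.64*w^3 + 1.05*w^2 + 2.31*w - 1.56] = -8.56*w^3 + 4.92*w^2 + 2.1*w + 2.31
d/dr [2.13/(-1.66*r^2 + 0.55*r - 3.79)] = (7.0716*r - 1.1715)/(1.66*r^2 - 0.55*r + 3.79)^2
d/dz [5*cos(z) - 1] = -5*sin(z)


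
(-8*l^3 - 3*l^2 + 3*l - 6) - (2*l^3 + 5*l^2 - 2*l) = -10*l^3 - 8*l^2 + 5*l - 6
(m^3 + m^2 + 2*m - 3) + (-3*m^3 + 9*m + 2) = -2*m^3 + m^2 + 11*m - 1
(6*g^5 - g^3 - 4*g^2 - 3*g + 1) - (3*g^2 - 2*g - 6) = 6*g^5 - g^3 - 7*g^2 - g + 7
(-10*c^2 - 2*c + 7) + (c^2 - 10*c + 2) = -9*c^2 - 12*c + 9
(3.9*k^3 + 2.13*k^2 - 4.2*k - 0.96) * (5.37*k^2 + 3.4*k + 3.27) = 20.943*k^5 + 24.6981*k^4 - 2.559*k^3 - 12.4701*k^2 - 16.998*k - 3.1392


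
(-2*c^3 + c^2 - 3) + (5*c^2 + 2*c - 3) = -2*c^3 + 6*c^2 + 2*c - 6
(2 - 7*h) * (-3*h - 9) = 21*h^2 + 57*h - 18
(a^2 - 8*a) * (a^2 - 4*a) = a^4 - 12*a^3 + 32*a^2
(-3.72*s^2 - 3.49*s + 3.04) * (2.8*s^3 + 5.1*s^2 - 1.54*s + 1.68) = -10.416*s^5 - 28.744*s^4 - 3.5582*s^3 + 14.629*s^2 - 10.5448*s + 5.1072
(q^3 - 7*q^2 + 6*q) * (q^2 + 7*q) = q^5 - 43*q^3 + 42*q^2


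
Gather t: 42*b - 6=42*b - 6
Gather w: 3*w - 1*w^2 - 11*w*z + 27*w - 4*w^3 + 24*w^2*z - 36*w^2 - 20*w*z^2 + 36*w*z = -4*w^3 + w^2*(24*z - 37) + w*(-20*z^2 + 25*z + 30)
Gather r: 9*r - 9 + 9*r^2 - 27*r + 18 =9*r^2 - 18*r + 9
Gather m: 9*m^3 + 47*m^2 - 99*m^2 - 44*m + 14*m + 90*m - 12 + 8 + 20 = 9*m^3 - 52*m^2 + 60*m + 16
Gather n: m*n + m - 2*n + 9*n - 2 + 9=m + n*(m + 7) + 7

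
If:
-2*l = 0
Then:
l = 0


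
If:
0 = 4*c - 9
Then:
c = 9/4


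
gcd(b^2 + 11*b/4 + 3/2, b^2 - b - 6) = b + 2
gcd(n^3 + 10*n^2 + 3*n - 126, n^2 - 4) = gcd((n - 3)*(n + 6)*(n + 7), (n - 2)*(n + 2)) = 1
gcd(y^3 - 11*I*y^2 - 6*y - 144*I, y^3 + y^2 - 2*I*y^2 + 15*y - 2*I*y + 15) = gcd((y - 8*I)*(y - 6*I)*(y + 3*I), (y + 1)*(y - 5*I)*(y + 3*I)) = y + 3*I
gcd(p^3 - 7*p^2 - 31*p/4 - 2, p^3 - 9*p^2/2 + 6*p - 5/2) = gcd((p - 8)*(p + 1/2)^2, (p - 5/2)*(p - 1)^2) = 1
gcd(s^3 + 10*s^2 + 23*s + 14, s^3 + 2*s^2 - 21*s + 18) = 1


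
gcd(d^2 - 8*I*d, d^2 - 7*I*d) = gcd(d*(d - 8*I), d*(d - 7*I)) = d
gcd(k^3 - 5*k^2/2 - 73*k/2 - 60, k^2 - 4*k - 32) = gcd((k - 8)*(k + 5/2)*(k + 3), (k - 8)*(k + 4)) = k - 8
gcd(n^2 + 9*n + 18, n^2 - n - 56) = 1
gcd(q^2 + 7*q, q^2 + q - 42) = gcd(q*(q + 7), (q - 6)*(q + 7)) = q + 7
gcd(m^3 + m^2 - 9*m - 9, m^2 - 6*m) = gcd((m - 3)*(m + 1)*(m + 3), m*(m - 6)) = 1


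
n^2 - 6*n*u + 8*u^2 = (n - 4*u)*(n - 2*u)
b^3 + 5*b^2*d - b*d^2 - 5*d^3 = (b - d)*(b + d)*(b + 5*d)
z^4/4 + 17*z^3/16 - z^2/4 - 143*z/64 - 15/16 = (z/4 + 1)*(z - 3/2)*(z + 1/2)*(z + 5/4)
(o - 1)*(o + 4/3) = o^2 + o/3 - 4/3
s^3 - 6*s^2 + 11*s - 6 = (s - 3)*(s - 2)*(s - 1)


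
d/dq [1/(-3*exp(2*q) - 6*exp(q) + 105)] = 2*(exp(q) + 1)*exp(q)/(3*(exp(2*q) + 2*exp(q) - 35)^2)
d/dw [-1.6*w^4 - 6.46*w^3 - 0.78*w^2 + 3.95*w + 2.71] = -6.4*w^3 - 19.38*w^2 - 1.56*w + 3.95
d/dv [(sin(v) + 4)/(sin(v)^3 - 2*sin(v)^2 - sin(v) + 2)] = (-2*sin(v)^3 - 10*sin(v)^2 + 16*sin(v) + 6)/((sin(v) - 2)^2*cos(v)^3)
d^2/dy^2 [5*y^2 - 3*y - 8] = 10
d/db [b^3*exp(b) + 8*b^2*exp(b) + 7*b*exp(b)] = (b^3 + 11*b^2 + 23*b + 7)*exp(b)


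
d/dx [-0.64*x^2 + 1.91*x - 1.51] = 1.91 - 1.28*x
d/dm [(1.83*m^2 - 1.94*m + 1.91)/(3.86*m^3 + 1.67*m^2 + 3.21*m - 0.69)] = (-7.0638*m^4 + 14.9768*m^3 - 13.0037*m^2 - 8.9048*m - 4.7925)/(14.8996*m^6 + 12.8924*m^5 + 27.5701*m^4 + 5.3946*m^3 + 7.9995*m^2 - 4.4298*m + 0.4761)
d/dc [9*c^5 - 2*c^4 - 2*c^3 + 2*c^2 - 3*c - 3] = 45*c^4 - 8*c^3 - 6*c^2 + 4*c - 3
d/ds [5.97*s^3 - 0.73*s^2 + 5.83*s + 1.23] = 17.91*s^2 - 1.46*s + 5.83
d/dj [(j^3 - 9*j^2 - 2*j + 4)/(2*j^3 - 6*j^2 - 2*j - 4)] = (3*j^4 + j^3 - 15*j^2/2 + 30*j + 4)/(j^6 - 6*j^5 + 7*j^4 + 2*j^3 + 13*j^2 + 4*j + 4)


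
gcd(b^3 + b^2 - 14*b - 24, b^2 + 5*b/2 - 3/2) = b + 3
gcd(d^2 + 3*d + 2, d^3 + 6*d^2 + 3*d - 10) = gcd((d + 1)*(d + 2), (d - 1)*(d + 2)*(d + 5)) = d + 2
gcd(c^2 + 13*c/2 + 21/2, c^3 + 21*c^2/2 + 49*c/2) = c + 7/2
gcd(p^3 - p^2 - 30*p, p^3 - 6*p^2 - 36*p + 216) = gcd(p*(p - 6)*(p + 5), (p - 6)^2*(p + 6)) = p - 6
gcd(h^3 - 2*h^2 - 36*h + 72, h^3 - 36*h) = h^2 - 36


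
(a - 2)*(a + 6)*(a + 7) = a^3 + 11*a^2 + 16*a - 84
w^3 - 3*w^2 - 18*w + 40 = (w - 5)*(w - 2)*(w + 4)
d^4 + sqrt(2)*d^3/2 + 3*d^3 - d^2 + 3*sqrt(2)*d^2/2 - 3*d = d*(d + 3)*(d - sqrt(2)/2)*(d + sqrt(2))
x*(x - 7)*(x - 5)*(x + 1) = x^4 - 11*x^3 + 23*x^2 + 35*x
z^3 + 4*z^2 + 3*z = z*(z + 1)*(z + 3)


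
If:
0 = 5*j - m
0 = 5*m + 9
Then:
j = -9/25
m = -9/5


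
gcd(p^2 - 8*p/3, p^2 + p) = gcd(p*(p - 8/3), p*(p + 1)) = p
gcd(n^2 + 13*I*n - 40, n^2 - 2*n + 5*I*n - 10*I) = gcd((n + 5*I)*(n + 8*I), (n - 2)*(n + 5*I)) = n + 5*I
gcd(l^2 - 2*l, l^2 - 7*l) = l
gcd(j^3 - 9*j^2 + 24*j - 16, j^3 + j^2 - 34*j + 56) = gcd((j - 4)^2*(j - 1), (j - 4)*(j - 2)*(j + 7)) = j - 4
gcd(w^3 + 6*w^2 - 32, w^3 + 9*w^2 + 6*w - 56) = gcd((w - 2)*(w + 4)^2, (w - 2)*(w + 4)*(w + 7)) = w^2 + 2*w - 8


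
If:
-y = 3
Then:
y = -3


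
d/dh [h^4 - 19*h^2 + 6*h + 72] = 4*h^3 - 38*h + 6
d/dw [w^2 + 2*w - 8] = 2*w + 2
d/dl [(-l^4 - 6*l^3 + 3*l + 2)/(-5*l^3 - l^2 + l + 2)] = (-(15*l^2 + 2*l - 1)*(l^4 + 6*l^3 - 3*l - 2) + (4*l^3 + 18*l^2 - 3)*(5*l^3 + l^2 - l - 2))/(5*l^3 + l^2 - l - 2)^2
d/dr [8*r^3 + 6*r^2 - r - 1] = 24*r^2 + 12*r - 1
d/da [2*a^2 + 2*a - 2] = 4*a + 2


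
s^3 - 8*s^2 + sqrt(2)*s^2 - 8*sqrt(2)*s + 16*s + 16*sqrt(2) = (s - 4)^2*(s + sqrt(2))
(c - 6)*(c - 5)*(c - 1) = c^3 - 12*c^2 + 41*c - 30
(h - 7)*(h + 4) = h^2 - 3*h - 28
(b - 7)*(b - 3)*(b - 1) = b^3 - 11*b^2 + 31*b - 21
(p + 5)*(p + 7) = p^2 + 12*p + 35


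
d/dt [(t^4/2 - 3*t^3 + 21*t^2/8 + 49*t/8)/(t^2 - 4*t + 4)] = (8*t^4 - 56*t^3 + 144*t^2 - 133*t - 98)/(8*(t^3 - 6*t^2 + 12*t - 8))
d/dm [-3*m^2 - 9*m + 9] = -6*m - 9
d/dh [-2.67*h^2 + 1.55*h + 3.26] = 1.55 - 5.34*h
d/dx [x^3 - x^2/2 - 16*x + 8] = 3*x^2 - x - 16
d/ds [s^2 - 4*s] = 2*s - 4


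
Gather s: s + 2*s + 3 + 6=3*s + 9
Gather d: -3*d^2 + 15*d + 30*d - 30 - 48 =-3*d^2 + 45*d - 78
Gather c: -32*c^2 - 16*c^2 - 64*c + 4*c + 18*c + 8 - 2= -48*c^2 - 42*c + 6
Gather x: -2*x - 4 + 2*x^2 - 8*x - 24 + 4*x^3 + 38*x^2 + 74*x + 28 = 4*x^3 + 40*x^2 + 64*x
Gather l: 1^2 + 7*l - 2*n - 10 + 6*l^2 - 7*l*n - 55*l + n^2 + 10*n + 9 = 6*l^2 + l*(-7*n - 48) + n^2 + 8*n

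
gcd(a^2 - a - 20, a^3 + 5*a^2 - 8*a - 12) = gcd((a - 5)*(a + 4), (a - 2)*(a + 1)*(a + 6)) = 1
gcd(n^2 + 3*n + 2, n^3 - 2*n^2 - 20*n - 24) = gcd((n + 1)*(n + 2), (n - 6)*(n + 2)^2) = n + 2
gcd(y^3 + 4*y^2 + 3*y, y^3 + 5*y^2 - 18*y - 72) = y + 3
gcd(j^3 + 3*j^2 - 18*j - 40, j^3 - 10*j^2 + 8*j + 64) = j^2 - 2*j - 8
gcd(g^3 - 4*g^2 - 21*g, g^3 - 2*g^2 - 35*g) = g^2 - 7*g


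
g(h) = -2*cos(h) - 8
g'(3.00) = 0.28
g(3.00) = -6.02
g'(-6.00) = 0.56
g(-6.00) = -9.92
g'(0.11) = 0.22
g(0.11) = -9.99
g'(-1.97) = -1.84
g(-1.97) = -7.22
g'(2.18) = 1.64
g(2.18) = -6.86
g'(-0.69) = -1.27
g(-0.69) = -9.54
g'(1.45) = 1.99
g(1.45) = -8.24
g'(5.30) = -1.66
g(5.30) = -9.11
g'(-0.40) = -0.78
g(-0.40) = -9.84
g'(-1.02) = -1.70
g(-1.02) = -9.05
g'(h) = 2*sin(h)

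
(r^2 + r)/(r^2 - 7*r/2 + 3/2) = 2*r*(r + 1)/(2*r^2 - 7*r + 3)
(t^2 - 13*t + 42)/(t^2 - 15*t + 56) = (t - 6)/(t - 8)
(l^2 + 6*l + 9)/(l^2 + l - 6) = (l + 3)/(l - 2)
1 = 1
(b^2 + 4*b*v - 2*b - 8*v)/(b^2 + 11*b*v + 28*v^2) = (b - 2)/(b + 7*v)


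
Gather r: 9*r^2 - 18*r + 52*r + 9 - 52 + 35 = 9*r^2 + 34*r - 8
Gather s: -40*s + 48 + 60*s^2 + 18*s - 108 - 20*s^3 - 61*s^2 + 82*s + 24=-20*s^3 - s^2 + 60*s - 36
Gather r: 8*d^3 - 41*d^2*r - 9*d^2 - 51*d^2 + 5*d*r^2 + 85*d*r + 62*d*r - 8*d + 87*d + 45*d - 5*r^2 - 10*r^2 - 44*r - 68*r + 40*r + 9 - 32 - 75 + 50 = 8*d^3 - 60*d^2 + 124*d + r^2*(5*d - 15) + r*(-41*d^2 + 147*d - 72) - 48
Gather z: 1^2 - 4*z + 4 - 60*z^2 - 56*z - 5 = -60*z^2 - 60*z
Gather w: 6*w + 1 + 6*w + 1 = 12*w + 2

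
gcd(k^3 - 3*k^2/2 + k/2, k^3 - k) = k^2 - k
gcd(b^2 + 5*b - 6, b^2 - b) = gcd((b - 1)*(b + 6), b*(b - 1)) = b - 1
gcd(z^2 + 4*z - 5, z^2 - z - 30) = z + 5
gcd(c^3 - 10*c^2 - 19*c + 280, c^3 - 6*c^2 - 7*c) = c - 7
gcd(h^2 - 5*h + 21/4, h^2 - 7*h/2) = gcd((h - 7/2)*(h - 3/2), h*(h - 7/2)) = h - 7/2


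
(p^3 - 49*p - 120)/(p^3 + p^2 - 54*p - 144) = (p + 5)/(p + 6)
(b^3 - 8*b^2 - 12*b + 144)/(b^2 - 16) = (b^2 - 12*b + 36)/(b - 4)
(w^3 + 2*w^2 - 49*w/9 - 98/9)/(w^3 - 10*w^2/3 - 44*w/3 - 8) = (9*w^2 - 49)/(3*(3*w^2 - 16*w - 12))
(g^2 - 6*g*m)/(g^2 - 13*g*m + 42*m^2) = g/(g - 7*m)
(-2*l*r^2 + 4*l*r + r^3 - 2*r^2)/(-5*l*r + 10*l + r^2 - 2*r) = r*(-2*l + r)/(-5*l + r)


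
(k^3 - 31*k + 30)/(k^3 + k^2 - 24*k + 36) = (k^2 - 6*k + 5)/(k^2 - 5*k + 6)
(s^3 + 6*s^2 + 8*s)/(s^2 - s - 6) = s*(s + 4)/(s - 3)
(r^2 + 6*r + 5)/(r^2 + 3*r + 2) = (r + 5)/(r + 2)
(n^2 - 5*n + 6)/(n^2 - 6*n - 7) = (-n^2 + 5*n - 6)/(-n^2 + 6*n + 7)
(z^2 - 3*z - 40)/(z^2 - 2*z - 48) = (z + 5)/(z + 6)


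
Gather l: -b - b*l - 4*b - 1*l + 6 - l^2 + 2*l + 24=-5*b - l^2 + l*(1 - b) + 30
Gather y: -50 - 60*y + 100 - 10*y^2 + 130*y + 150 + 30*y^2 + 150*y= 20*y^2 + 220*y + 200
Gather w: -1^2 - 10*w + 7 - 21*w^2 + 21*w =-21*w^2 + 11*w + 6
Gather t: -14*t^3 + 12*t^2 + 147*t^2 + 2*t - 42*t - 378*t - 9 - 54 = -14*t^3 + 159*t^2 - 418*t - 63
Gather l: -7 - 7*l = -7*l - 7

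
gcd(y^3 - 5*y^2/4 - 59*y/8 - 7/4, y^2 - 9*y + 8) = 1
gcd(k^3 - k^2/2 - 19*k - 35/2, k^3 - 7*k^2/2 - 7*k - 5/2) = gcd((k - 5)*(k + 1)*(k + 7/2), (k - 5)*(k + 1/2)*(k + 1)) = k^2 - 4*k - 5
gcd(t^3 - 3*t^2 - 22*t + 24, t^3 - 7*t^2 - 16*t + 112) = t + 4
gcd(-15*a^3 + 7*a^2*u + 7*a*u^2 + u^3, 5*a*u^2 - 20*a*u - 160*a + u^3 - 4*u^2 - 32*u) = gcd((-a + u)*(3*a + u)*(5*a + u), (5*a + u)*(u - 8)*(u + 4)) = 5*a + u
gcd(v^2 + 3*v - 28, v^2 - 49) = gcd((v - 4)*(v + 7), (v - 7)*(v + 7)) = v + 7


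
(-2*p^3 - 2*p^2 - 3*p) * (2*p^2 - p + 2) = -4*p^5 - 2*p^4 - 8*p^3 - p^2 - 6*p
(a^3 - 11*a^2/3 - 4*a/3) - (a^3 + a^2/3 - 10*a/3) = -4*a^2 + 2*a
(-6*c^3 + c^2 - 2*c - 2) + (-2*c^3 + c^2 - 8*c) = -8*c^3 + 2*c^2 - 10*c - 2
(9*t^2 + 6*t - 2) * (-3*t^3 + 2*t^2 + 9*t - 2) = -27*t^5 + 99*t^3 + 32*t^2 - 30*t + 4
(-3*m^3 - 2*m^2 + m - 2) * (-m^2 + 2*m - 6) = 3*m^5 - 4*m^4 + 13*m^3 + 16*m^2 - 10*m + 12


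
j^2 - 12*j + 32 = (j - 8)*(j - 4)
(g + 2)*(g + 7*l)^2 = g^3 + 14*g^2*l + 2*g^2 + 49*g*l^2 + 28*g*l + 98*l^2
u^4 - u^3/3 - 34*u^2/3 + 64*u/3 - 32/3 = (u - 2)*(u - 4/3)*(u - 1)*(u + 4)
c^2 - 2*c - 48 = (c - 8)*(c + 6)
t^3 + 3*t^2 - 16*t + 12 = (t - 2)*(t - 1)*(t + 6)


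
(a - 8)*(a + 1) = a^2 - 7*a - 8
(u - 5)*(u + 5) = u^2 - 25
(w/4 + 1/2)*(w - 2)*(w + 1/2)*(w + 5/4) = w^4/4 + 7*w^3/16 - 27*w^2/32 - 7*w/4 - 5/8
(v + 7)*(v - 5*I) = v^2 + 7*v - 5*I*v - 35*I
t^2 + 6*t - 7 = (t - 1)*(t + 7)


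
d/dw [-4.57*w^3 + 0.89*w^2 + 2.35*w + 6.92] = -13.71*w^2 + 1.78*w + 2.35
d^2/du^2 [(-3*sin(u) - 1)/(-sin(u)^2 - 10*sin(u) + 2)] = (-3*sin(u)^5 + 26*sin(u)^4 - 60*sin(u)^3 - 162*sin(u)^2 + 64*sin(u) + 324)/(sin(u)^2 + 10*sin(u) - 2)^3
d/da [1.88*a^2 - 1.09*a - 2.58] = 3.76*a - 1.09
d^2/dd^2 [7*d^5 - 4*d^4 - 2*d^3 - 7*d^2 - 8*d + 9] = 140*d^3 - 48*d^2 - 12*d - 14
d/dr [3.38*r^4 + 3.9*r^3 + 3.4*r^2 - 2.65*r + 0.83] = 13.52*r^3 + 11.7*r^2 + 6.8*r - 2.65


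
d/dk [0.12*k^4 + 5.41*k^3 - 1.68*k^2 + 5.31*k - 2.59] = 0.48*k^3 + 16.23*k^2 - 3.36*k + 5.31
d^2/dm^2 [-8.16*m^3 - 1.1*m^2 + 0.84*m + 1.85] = -48.96*m - 2.2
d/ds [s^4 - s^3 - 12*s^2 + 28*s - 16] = 4*s^3 - 3*s^2 - 24*s + 28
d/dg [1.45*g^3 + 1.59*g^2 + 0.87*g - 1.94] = 4.35*g^2 + 3.18*g + 0.87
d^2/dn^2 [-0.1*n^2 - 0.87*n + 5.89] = -0.200000000000000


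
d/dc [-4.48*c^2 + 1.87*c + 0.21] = 1.87 - 8.96*c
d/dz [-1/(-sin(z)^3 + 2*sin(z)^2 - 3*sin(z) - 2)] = (-3*sin(z)^2 + 4*sin(z) - 3)*cos(z)/(sin(z)^3 - 2*sin(z)^2 + 3*sin(z) + 2)^2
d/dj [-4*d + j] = 1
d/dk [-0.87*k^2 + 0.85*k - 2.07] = 0.85 - 1.74*k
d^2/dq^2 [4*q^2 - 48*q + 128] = 8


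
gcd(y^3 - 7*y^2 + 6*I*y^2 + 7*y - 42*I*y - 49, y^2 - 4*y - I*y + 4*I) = y - I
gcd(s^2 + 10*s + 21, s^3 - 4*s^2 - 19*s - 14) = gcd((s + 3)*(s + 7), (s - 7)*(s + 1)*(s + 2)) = 1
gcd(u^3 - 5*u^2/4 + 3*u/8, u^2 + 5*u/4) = u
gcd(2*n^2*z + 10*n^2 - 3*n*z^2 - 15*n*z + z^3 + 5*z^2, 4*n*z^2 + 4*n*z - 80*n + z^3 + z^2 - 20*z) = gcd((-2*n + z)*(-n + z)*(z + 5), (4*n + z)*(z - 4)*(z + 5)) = z + 5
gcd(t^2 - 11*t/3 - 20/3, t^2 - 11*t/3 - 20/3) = t^2 - 11*t/3 - 20/3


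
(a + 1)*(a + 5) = a^2 + 6*a + 5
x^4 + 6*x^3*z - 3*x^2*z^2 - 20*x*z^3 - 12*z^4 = (x - 2*z)*(x + z)^2*(x + 6*z)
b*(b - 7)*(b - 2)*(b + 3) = b^4 - 6*b^3 - 13*b^2 + 42*b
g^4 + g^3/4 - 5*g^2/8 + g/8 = g*(g - 1/2)*(g - 1/4)*(g + 1)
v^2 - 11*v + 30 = (v - 6)*(v - 5)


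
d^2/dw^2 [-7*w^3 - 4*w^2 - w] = -42*w - 8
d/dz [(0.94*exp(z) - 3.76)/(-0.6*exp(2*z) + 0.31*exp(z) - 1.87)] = (0.564*exp(2*z) - 4.512*exp(z) - 0.5922)*exp(z)/(0.36*exp(4*z) - 0.372*exp(3*z) + 2.3401*exp(2*z) - 1.1594*exp(z) + 3.4969)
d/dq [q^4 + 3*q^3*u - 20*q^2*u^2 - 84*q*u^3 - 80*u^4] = 4*q^3 + 9*q^2*u - 40*q*u^2 - 84*u^3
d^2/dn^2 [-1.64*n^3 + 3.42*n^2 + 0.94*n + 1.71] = 6.84 - 9.84*n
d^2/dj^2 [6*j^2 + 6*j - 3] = 12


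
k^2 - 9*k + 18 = (k - 6)*(k - 3)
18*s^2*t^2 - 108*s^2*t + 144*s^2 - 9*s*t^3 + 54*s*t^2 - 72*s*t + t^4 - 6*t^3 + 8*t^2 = (-6*s + t)*(-3*s + t)*(t - 4)*(t - 2)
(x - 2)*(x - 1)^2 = x^3 - 4*x^2 + 5*x - 2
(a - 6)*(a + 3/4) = a^2 - 21*a/4 - 9/2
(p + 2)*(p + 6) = p^2 + 8*p + 12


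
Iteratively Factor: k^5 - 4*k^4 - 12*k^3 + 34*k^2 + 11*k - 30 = (k - 5)*(k^4 + k^3 - 7*k^2 - k + 6) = (k - 5)*(k + 1)*(k^3 - 7*k + 6) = (k - 5)*(k - 1)*(k + 1)*(k^2 + k - 6) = (k - 5)*(k - 2)*(k - 1)*(k + 1)*(k + 3)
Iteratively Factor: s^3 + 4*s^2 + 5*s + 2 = (s + 1)*(s^2 + 3*s + 2) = (s + 1)*(s + 2)*(s + 1)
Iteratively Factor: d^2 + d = (d)*(d + 1)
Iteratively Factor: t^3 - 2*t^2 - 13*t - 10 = (t + 2)*(t^2 - 4*t - 5) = (t + 1)*(t + 2)*(t - 5)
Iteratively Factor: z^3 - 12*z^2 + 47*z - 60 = (z - 5)*(z^2 - 7*z + 12) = (z - 5)*(z - 4)*(z - 3)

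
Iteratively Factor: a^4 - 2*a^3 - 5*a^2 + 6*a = (a)*(a^3 - 2*a^2 - 5*a + 6) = a*(a - 3)*(a^2 + a - 2) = a*(a - 3)*(a + 2)*(a - 1)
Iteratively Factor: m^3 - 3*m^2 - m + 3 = (m - 3)*(m^2 - 1) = (m - 3)*(m + 1)*(m - 1)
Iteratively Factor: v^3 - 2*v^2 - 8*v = (v - 4)*(v^2 + 2*v) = (v - 4)*(v + 2)*(v)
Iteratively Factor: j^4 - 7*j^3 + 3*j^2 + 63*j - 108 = (j + 3)*(j^3 - 10*j^2 + 33*j - 36) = (j - 3)*(j + 3)*(j^2 - 7*j + 12) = (j - 3)^2*(j + 3)*(j - 4)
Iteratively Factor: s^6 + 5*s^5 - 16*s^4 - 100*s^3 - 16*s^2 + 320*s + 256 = (s - 2)*(s^5 + 7*s^4 - 2*s^3 - 104*s^2 - 224*s - 128) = (s - 4)*(s - 2)*(s^4 + 11*s^3 + 42*s^2 + 64*s + 32) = (s - 4)*(s - 2)*(s + 4)*(s^3 + 7*s^2 + 14*s + 8) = (s - 4)*(s - 2)*(s + 1)*(s + 4)*(s^2 + 6*s + 8) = (s - 4)*(s - 2)*(s + 1)*(s + 4)^2*(s + 2)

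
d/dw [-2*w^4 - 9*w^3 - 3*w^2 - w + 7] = -8*w^3 - 27*w^2 - 6*w - 1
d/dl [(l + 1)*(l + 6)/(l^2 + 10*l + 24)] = 3/(l^2 + 8*l + 16)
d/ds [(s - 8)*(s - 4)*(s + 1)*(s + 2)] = 4*s^3 - 27*s^2 - 4*s + 72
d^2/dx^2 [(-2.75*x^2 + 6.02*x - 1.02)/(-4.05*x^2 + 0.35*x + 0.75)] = (-189.68985*x^3 + 150.50205*x^2 - 118.3896*x + 12.70065)/(66.430125*x^6 - 17.222625*x^5 - 35.41725*x^4 + 6.335875*x^3 + 6.55875*x^2 - 0.590625*x - 0.421875)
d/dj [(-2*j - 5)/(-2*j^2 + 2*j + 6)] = (j^2 - j - (2*j - 1)*(2*j + 5)/2 - 3)/(-j^2 + j + 3)^2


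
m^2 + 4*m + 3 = (m + 1)*(m + 3)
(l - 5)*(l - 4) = l^2 - 9*l + 20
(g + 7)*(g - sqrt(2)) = g^2 - sqrt(2)*g + 7*g - 7*sqrt(2)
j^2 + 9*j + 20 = (j + 4)*(j + 5)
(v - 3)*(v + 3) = v^2 - 9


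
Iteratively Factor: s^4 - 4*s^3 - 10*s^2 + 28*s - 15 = (s - 1)*(s^3 - 3*s^2 - 13*s + 15) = (s - 1)^2*(s^2 - 2*s - 15) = (s - 1)^2*(s + 3)*(s - 5)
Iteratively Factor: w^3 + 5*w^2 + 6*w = (w + 3)*(w^2 + 2*w) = (w + 2)*(w + 3)*(w)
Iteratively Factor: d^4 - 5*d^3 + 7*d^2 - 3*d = (d - 3)*(d^3 - 2*d^2 + d) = d*(d - 3)*(d^2 - 2*d + 1) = d*(d - 3)*(d - 1)*(d - 1)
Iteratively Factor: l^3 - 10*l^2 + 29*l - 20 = (l - 4)*(l^2 - 6*l + 5) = (l - 5)*(l - 4)*(l - 1)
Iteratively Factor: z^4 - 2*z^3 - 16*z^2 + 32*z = (z)*(z^3 - 2*z^2 - 16*z + 32) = z*(z - 2)*(z^2 - 16) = z*(z - 2)*(z + 4)*(z - 4)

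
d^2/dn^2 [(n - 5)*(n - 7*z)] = 2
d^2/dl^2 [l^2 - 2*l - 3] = 2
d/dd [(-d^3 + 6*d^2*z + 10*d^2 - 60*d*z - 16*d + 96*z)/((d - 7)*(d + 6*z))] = ((d - 7)*(d + 6*z)*(-3*d^2 + 12*d*z + 20*d - 60*z - 16) + (d - 7)*(d^3 - 6*d^2*z - 10*d^2 + 60*d*z + 16*d - 96*z) + (d + 6*z)*(d^3 - 6*d^2*z - 10*d^2 + 60*d*z + 16*d - 96*z))/((d - 7)^2*(d + 6*z)^2)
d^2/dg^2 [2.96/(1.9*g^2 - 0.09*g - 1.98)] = (21.3712*g^2 - 1.01232*g - 2.96*(3.8*g - 0.09)*(7.6*g - 0.18) - 22.27104)/(-1.9*g^2 + 0.09*g + 1.98)^3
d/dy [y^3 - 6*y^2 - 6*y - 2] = 3*y^2 - 12*y - 6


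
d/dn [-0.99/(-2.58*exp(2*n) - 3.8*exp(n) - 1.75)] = (-5.1084*exp(n) - 3.762)*exp(n)/(2.58*exp(2*n) + 3.8*exp(n) + 1.75)^2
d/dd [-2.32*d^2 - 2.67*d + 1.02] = -4.64*d - 2.67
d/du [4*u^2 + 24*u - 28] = 8*u + 24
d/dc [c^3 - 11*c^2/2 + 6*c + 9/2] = 3*c^2 - 11*c + 6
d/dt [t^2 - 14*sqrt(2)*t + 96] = 2*t - 14*sqrt(2)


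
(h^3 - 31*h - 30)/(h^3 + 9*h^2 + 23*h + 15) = (h - 6)/(h + 3)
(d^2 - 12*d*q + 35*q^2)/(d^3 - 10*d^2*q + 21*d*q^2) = (-d + 5*q)/(d*(-d + 3*q))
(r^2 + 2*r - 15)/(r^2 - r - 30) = (r - 3)/(r - 6)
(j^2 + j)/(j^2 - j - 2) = j/(j - 2)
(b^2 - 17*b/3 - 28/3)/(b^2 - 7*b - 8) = (-3*b^2 + 17*b + 28)/(3*(-b^2 + 7*b + 8))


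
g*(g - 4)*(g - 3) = g^3 - 7*g^2 + 12*g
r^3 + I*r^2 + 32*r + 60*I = (r - 6*I)*(r + 2*I)*(r + 5*I)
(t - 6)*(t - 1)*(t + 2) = t^3 - 5*t^2 - 8*t + 12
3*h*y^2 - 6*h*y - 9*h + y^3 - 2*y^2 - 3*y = (3*h + y)*(y - 3)*(y + 1)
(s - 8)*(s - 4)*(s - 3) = s^3 - 15*s^2 + 68*s - 96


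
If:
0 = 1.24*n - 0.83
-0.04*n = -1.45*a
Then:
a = 0.02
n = 0.67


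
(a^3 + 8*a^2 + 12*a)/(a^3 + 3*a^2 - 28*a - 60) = a/(a - 5)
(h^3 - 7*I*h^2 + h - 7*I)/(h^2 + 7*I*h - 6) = (h^2 - 8*I*h - 7)/(h + 6*I)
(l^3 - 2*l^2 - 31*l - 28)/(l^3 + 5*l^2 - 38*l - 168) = (l^2 - 6*l - 7)/(l^2 + l - 42)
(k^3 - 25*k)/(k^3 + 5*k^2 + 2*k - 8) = k*(k^2 - 25)/(k^3 + 5*k^2 + 2*k - 8)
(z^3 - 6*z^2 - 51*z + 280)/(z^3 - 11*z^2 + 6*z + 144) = (z^2 + 2*z - 35)/(z^2 - 3*z - 18)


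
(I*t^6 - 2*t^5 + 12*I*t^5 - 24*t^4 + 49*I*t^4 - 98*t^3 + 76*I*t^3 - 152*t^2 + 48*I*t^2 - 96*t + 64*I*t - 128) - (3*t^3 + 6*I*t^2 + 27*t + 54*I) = I*t^6 - 2*t^5 + 12*I*t^5 - 24*t^4 + 49*I*t^4 - 101*t^3 + 76*I*t^3 - 152*t^2 + 42*I*t^2 - 123*t + 64*I*t - 128 - 54*I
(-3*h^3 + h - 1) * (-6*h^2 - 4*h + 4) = 18*h^5 + 12*h^4 - 18*h^3 + 2*h^2 + 8*h - 4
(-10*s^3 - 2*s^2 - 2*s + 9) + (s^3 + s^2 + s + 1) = -9*s^3 - s^2 - s + 10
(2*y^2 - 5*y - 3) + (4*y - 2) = 2*y^2 - y - 5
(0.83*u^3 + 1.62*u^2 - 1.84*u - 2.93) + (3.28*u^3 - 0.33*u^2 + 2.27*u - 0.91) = 4.11*u^3 + 1.29*u^2 + 0.43*u - 3.84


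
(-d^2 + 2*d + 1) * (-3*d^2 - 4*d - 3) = 3*d^4 - 2*d^3 - 8*d^2 - 10*d - 3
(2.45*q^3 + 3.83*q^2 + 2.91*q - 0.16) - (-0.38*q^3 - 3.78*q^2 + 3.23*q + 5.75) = 2.83*q^3 + 7.61*q^2 - 0.32*q - 5.91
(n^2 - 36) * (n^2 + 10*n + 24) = n^4 + 10*n^3 - 12*n^2 - 360*n - 864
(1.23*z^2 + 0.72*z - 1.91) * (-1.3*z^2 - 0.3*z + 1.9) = -1.599*z^4 - 1.305*z^3 + 4.604*z^2 + 1.941*z - 3.629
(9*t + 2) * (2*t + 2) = 18*t^2 + 22*t + 4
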